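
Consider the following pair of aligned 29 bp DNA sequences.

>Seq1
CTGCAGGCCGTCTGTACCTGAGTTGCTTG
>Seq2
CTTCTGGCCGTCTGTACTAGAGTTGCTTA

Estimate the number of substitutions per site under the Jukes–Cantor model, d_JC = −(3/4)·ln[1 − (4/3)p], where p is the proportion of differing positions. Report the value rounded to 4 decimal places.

0.1959

Mismatches occur at site 3 (G→T), site 5 (A→T), site 18 (C→T), site 19 (T→A), site 29 (G→A).
p = 5/29 = 0.172414.
d = −0.75 · ln(1 − (4/3)·0.172414) = −0.75 · ln(0.770115) = −0.75 · (-0.261215) = 0.1959.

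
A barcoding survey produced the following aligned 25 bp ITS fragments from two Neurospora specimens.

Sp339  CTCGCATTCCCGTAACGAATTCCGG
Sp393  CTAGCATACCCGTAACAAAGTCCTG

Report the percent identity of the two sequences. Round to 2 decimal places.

Mismatches occur at site 3 (C/A), site 8 (T/A), site 17 (G/A), site 20 (T/G), site 24 (G/T).
20 of the 25 sites match, so the percent identity is 20/25 × 100 = 80.00%.

80.00%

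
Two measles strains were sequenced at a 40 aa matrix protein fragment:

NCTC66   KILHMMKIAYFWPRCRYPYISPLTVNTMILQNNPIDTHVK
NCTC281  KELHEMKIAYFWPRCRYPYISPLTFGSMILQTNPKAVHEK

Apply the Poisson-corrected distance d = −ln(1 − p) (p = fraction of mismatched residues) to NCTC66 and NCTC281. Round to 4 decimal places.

Differing sites — 2:I/E; 5:M/E; 25:V/F; 26:N/G; 27:T/S; 32:N/T; 35:I/K; 36:D/A; 37:T/V; 39:V/E.
p = 10/40 = 0.250000.
d = −ln(1 − 0.250000) = −ln(0.750000) = 0.2877.

0.2877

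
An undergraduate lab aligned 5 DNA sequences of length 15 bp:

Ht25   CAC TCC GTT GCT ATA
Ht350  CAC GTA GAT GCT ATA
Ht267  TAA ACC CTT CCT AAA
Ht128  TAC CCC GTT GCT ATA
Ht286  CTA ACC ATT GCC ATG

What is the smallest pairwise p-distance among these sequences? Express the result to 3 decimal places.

Pairwise Hamming distances:
  Ht25 vs Ht350: 4
  Ht25 vs Ht267: 6
  Ht25 vs Ht128: 2
  Ht25 vs Ht286: 6
  Ht350 vs Ht267: 9
  Ht350 vs Ht128: 5
  Ht350 vs Ht286: 9
  Ht267 vs Ht128: 5
  Ht267 vs Ht286: 7
  Ht128 vs Ht286: 7
The smallest is 2 mismatches, between Ht25 and Ht128; p = 2/15 = 0.133.

0.133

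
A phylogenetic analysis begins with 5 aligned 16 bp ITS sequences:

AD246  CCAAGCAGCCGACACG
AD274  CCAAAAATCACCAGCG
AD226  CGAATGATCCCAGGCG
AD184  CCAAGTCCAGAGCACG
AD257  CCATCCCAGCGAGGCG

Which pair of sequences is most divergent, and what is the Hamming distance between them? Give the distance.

Pairwise Hamming distances:
  AD246 vs AD274: 8
  AD246 vs AD226: 7
  AD246 vs AD184: 7
  AD246 vs AD257: 7
  AD274 vs AD226: 6
  AD274 vs AD184: 10
  AD274 vs AD257: 10
  AD226 vs AD184: 11
  AD226 vs AD257: 8
  AD184 vs AD257: 10
The largest is 11, between AD226 and AD184.

11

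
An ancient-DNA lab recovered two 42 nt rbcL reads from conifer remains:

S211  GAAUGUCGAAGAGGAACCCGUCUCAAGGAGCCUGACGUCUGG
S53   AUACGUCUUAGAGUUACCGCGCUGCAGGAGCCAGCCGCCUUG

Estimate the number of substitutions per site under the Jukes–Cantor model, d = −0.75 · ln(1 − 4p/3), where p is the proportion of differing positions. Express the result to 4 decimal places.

0.5319

The sequences differ at positions 1 (G/A), 2 (A/U), 4 (U/C), 8 (G/U), 9 (A/U), 14 (G/U), 15 (A/U), 19 (C/G), 20 (G/C), 21 (U/G), 24 (C/G), 25 (A/C), 33 (U/A), 35 (A/C), 38 (U/C), 41 (G/U).
p = 16/42 = 0.380952.
d = −0.75 · ln(1 − (4/3)·0.380952) = −0.75 · ln(0.492064) = −0.75 · (-0.709146) = 0.5319.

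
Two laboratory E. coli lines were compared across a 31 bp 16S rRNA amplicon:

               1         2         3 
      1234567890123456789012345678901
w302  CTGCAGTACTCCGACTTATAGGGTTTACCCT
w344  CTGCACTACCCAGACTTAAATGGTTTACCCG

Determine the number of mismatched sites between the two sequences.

Differing sites — 6:G/C; 10:T/C; 12:C/A; 19:T/A; 21:G/T; 31:T/G.
That gives 6 mismatches out of 31 aligned sites, so the Hamming distance is 6.

6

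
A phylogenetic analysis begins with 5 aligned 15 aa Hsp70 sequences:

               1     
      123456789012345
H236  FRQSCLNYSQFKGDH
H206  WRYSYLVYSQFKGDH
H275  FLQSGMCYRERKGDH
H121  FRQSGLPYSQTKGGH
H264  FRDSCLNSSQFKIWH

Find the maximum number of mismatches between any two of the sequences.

Pairwise Hamming distances:
  H236 vs H206: 4
  H236 vs H275: 7
  H236 vs H121: 4
  H236 vs H264: 4
  H206 vs H275: 9
  H206 vs H121: 6
  H206 vs H264: 7
  H275 vs H121: 7
  H275 vs H264: 11
  H121 vs H264: 7
The largest is 11, between H275 and H264.

11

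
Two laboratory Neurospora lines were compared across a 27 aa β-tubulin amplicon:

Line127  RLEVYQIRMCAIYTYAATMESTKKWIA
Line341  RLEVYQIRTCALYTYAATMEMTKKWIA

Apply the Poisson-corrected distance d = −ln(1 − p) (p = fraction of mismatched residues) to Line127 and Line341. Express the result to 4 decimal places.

Mismatches occur at site 9 (M/T), site 12 (I/L), site 21 (S/M).
p = 3/27 = 0.111111.
d = −ln(1 − 0.111111) = −ln(0.888889) = 0.1178.

0.1178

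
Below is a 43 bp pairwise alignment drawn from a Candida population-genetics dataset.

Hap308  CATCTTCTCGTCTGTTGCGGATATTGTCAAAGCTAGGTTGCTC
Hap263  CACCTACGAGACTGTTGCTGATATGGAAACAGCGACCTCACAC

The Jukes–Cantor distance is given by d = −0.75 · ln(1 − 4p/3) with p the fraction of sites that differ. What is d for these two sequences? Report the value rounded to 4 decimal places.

The sequences differ at positions 3 (T/C), 6 (T/A), 8 (T/G), 9 (C/A), 11 (T/A), 19 (G/T), 25 (T/G), 27 (T/A), 28 (C/A), 30 (A/C), 34 (T/G), 36 (G/C), 37 (G/C), 39 (T/C), 40 (G/A), 42 (T/A).
p = 16/43 = 0.372093.
d = −0.75 · ln(1 − (4/3)·0.372093) = −0.75 · ln(0.503876) = −0.75 · (-0.685425) = 0.5141.

0.5141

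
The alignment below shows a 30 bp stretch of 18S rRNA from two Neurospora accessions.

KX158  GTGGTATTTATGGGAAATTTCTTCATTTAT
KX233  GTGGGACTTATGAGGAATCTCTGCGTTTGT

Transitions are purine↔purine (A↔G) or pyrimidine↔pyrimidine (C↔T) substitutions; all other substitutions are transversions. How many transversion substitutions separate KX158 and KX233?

The sequences differ at positions 5 (T/G, transversion), 7 (T/C, transition), 13 (G/A, transition), 15 (A/G, transition), 19 (T/C, transition), 23 (T/G, transversion), 25 (A/G, transition), 29 (A/G, transition).
Of the 8 differences, 6 transitions and 2 transversions, so the answer is 2.

2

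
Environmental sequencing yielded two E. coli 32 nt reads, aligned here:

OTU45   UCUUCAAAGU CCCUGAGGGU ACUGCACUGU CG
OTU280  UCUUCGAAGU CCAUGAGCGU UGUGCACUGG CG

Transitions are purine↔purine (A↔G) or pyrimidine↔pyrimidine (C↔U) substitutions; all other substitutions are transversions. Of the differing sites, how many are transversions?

Differing sites — 6:A/G (Ti); 13:C/A (Tv); 18:G/C (Tv); 21:A/U (Tv); 22:C/G (Tv); 30:U/G (Tv).
Of the 6 differences, 1 transition and 5 transversions, so the answer is 5.

5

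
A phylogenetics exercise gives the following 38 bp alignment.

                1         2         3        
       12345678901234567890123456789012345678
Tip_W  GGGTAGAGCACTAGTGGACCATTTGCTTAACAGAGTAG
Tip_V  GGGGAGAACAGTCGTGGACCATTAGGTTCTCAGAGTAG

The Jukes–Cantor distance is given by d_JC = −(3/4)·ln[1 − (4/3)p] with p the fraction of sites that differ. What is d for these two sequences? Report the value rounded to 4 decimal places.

0.2471

Differing sites — 4:T/G; 8:G/A; 11:C/G; 13:A/C; 24:T/A; 26:C/G; 29:A/C; 30:A/T.
p = 8/38 = 0.210526.
d = −0.75 · ln(1 − (4/3)·0.210526) = −0.75 · ln(0.719299) = −0.75 · (-0.329478) = 0.2471.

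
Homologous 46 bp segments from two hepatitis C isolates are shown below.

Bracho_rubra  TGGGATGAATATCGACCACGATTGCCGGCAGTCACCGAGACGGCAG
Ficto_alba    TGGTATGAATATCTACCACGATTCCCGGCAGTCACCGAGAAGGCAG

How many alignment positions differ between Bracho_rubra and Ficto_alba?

Differing sites — 4:G/T; 14:G/T; 24:G/C; 41:C/A.
That gives 4 mismatches out of 46 aligned sites, so the Hamming distance is 4.

4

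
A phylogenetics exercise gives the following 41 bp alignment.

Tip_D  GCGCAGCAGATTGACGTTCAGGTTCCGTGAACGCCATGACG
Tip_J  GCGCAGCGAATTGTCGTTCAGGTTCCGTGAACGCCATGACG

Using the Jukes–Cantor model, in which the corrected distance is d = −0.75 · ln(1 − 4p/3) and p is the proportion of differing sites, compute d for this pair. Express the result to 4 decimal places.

Mismatches occur at site 8 (A/G), site 9 (G/A), site 14 (A/T).
p = 3/41 = 0.073171.
d = −0.75 · ln(1 − (4/3)·0.073171) = −0.75 · ln(0.902439) = −0.75 · (-0.102654) = 0.0770.

0.0770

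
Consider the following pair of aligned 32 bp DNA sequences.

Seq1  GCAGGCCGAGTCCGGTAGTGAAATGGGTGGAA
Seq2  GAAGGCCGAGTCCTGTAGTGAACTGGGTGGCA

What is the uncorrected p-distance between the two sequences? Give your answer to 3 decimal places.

The sequences differ at positions 2 (C/A), 14 (G/T), 23 (A/C), 31 (A/C).
There are 4 differences over 32 sites, so p = 4/32 = 0.125.

0.125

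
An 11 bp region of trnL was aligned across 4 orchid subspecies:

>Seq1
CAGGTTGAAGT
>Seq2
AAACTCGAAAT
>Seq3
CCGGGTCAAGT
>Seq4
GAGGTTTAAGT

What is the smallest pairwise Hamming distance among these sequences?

Pairwise Hamming distances:
  Seq1 vs Seq2: 5
  Seq1 vs Seq3: 3
  Seq1 vs Seq4: 2
  Seq2 vs Seq3: 8
  Seq2 vs Seq4: 6
  Seq3 vs Seq4: 4
The smallest is 2, between Seq1 and Seq4.

2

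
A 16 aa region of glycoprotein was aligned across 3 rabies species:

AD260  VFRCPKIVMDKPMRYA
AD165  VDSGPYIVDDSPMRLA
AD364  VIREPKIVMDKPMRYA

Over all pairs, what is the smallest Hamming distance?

2

Pairwise Hamming distances:
  AD260 vs AD165: 7
  AD260 vs AD364: 2
  AD165 vs AD364: 7
The smallest is 2, between AD260 and AD364.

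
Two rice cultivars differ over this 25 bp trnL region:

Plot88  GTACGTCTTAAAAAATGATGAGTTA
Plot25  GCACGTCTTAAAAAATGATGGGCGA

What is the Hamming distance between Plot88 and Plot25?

4

Mismatches occur at site 2 (T↔C), site 21 (A↔G), site 23 (T↔C), site 24 (T↔G).
That gives 4 mismatches out of 25 aligned sites, so the Hamming distance is 4.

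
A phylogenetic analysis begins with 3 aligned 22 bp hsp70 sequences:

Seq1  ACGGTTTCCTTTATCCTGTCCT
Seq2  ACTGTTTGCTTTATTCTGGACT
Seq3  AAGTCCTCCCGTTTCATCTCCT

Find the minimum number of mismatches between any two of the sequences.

5

Pairwise Hamming distances:
  Seq1 vs Seq2: 5
  Seq1 vs Seq3: 9
  Seq2 vs Seq3: 14
The smallest is 5, between Seq1 and Seq2.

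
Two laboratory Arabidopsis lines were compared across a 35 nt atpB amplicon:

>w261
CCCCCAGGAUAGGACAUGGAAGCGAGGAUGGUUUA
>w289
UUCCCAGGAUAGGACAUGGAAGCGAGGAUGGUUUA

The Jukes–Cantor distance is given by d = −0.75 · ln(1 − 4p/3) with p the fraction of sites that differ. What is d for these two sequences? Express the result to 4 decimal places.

Mismatches occur at site 1 (C↔U), site 2 (C↔U).
p = 2/35 = 0.057143.
d = −0.75 · ln(1 − (4/3)·0.057143) = −0.75 · ln(0.923809) = −0.75 · (-0.079250) = 0.0594.

0.0594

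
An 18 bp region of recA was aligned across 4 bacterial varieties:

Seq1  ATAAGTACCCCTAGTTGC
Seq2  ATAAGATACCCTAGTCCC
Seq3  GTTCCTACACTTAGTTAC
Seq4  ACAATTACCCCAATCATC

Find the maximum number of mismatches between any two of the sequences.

Pairwise Hamming distances:
  Seq1 vs Seq2: 5
  Seq1 vs Seq3: 7
  Seq1 vs Seq4: 7
  Seq2 vs Seq3: 11
  Seq2 vs Seq4: 10
  Seq3 vs Seq4: 12
The largest is 12, between Seq3 and Seq4.

12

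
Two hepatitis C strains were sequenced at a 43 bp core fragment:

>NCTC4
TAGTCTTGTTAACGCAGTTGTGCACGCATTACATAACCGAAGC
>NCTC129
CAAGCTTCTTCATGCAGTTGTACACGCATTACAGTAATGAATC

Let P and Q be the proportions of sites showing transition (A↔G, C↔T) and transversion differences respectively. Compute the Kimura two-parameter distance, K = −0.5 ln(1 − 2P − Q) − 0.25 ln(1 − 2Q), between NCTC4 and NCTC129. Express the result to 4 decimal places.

The sequences differ at positions 1 (T/C, transition), 3 (G/A, transition), 4 (T/G, transversion), 8 (G/C, transversion), 11 (A/C, transversion), 13 (C/T, transition), 22 (G/A, transition), 34 (T/G, transversion), 35 (A/T, transversion), 37 (C/A, transversion), 38 (C/T, transition), 42 (G/T, transversion).
Of the 12 differences, 5 transitions and 7 transversions over 43 sites: P = 5/43 = 0.116279, Q = 7/43 = 0.162791.
d = −0.5·ln(0.604651) − 0.25·ln(0.674418) = −0.5·(-0.503104) − 0.25·(-0.393905) = 0.3500.

0.3500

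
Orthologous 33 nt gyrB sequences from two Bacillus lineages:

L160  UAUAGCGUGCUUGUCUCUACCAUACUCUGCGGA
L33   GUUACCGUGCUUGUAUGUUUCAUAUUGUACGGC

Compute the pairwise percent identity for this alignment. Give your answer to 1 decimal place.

66.7%

The sequences differ at positions 1 (U/G), 2 (A/U), 5 (G/C), 15 (C/A), 17 (C/G), 19 (A/U), 20 (C/U), 25 (C/U), 27 (C/G), 29 (G/A), 33 (A/C).
22 of the 33 sites match, so the percent identity is 22/33 × 100 = 66.7%.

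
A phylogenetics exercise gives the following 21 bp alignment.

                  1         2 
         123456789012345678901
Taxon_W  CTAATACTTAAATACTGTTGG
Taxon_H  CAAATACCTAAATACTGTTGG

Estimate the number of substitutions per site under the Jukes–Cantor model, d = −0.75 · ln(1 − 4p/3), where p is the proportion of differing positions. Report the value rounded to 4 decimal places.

0.1019

Mismatches occur at site 2 (T/A), site 8 (T/C).
p = 2/21 = 0.095238.
d = −0.75 · ln(1 − (4/3)·0.095238) = −0.75 · ln(0.873016) = −0.75 · (-0.135801) = 0.1019.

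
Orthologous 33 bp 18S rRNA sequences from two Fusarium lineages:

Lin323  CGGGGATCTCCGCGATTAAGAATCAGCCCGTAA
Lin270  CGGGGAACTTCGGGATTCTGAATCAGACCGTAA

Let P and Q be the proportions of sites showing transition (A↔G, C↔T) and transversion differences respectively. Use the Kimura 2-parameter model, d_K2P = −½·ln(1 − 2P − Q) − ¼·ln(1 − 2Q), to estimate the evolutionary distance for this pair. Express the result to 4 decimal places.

Mismatches occur at site 7 (T/A, transversion), site 10 (C/T, transition), site 13 (C/G, transversion), site 18 (A/C, transversion), site 19 (A/T, transversion), site 27 (C/A, transversion).
Of the 6 differences, 1 transition and 5 transversions over 33 sites: P = 1/33 = 0.030303, Q = 5/33 = 0.151515.
d = −0.5·ln(0.787879) − 0.25·ln(0.696970) = −0.5·(-0.238411) − 0.25·(-0.361013) = 0.2095.

0.2095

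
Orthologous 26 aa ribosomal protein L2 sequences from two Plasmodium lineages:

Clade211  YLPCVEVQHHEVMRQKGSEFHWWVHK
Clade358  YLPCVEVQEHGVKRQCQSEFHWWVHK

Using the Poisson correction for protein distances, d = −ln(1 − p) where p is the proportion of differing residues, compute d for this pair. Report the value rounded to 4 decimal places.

Mismatches occur at site 9 (H→E), site 11 (E→G), site 13 (M→K), site 16 (K→C), site 17 (G→Q).
p = 5/26 = 0.192308.
d = −ln(1 − 0.192308) = −ln(0.807692) = 0.2136.

0.2136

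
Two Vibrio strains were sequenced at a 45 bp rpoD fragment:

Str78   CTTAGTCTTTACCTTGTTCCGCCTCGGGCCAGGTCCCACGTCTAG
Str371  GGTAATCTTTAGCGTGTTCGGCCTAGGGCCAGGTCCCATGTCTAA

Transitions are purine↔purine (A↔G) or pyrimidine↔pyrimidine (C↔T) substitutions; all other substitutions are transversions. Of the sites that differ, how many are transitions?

3

Mismatches occur at site 1 (C/G, transversion), site 2 (T/G, transversion), site 5 (G/A, transition), site 12 (C/G, transversion), site 14 (T/G, transversion), site 20 (C/G, transversion), site 25 (C/A, transversion), site 39 (C/T, transition), site 45 (G/A, transition).
Of the 9 differences, 3 transitions and 6 transversions, so the answer is 3.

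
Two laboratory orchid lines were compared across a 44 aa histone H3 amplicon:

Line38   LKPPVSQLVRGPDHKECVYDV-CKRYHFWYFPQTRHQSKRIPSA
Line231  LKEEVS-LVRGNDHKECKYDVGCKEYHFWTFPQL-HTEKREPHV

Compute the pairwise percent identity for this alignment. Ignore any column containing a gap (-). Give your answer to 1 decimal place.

70.7%

Excluding the 3 gap columns leaves 41 comparable sites.
Mismatches occur at site 3 (P↔E), site 4 (P↔E), site 12 (P↔N), site 18 (V↔K), site 25 (R↔E), site 30 (Y↔T), site 34 (T↔L), site 37 (Q↔T), site 38 (S↔E), site 41 (I↔E), site 43 (S↔H), site 44 (A↔V).
29 of the 41 comparable sites match, so the percent identity is 29/41 × 100 = 70.7%.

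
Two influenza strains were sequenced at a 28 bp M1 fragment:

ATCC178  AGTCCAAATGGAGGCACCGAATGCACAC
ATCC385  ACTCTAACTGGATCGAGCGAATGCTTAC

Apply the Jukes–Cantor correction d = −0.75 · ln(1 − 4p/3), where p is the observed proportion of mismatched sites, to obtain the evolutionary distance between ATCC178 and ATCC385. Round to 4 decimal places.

0.4197

The sequences differ at positions 2 (G/C), 5 (C/T), 8 (A/C), 13 (G/T), 14 (G/C), 15 (C/G), 17 (C/G), 25 (A/T), 26 (C/T).
p = 9/28 = 0.321429.
d = −0.75 · ln(1 − (4/3)·0.321429) = −0.75 · ln(0.571428) = −0.75 · (-0.559617) = 0.4197.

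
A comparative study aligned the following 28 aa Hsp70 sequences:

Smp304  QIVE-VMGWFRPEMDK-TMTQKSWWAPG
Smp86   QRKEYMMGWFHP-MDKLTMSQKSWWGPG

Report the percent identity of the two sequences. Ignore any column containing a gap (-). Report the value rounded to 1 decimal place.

76.0%

Excluding the 3 gap columns leaves 25 comparable sites.
Mismatches occur at site 2 (I→R), site 3 (V→K), site 6 (V→M), site 11 (R→H), site 20 (T→S), site 26 (A→G).
19 of the 25 comparable sites match, so the percent identity is 19/25 × 100 = 76.0%.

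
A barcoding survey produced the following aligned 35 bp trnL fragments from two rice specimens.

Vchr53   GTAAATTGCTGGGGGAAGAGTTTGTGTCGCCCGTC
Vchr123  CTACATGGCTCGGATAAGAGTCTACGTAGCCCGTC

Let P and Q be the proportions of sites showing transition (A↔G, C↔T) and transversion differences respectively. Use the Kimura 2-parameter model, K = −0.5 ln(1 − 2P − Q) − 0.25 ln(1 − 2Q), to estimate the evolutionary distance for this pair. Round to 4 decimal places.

0.3604

Differing sites — 1:G/C (Tv); 4:A/C (Tv); 7:T/G (Tv); 11:G/C (Tv); 14:G/A (Ti); 15:G/T (Tv); 22:T/C (Ti); 24:G/A (Ti); 25:T/C (Ti); 28:C/A (Tv).
Of the 10 differences, 4 transitions and 6 transversions over 35 sites: P = 4/35 = 0.114286, Q = 6/35 = 0.171429.
d = −0.5·ln(0.599999) − 0.25·ln(0.657142) = −0.5·(-0.510827) − 0.25·(-0.419855) = 0.3604.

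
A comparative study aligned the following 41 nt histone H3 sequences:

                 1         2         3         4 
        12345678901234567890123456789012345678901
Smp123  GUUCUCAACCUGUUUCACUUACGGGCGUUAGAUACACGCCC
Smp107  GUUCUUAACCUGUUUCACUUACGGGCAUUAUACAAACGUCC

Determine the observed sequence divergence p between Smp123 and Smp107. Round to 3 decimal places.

Differing sites — 6:C/U; 27:G/A; 31:G/U; 33:U/C; 35:C/A; 39:C/U.
There are 6 differences over 41 sites, so p = 6/41 = 0.146.

0.146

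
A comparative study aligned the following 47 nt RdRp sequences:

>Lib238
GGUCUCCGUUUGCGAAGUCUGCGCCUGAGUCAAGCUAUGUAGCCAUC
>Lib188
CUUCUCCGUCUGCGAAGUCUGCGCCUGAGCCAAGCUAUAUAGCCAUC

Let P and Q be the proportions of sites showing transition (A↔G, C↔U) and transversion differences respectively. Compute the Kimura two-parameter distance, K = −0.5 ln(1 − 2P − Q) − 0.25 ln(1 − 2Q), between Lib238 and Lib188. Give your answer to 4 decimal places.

0.1155

The sequences differ at positions 1 (G/C, transversion), 2 (G/U, transversion), 10 (U/C, transition), 30 (U/C, transition), 39 (G/A, transition).
Of the 5 differences, 3 transitions and 2 transversions over 47 sites: P = 3/47 = 0.063830, Q = 2/47 = 0.042553.
d = −0.5·ln(0.829787) − 0.25·ln(0.914894) = −0.5·(-0.186586) − 0.25·(-0.088947) = 0.1155.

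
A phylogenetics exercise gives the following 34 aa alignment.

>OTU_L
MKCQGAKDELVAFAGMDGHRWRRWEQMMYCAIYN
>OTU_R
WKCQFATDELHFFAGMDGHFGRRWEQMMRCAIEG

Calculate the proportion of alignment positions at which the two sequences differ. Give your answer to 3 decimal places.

The sequences differ at positions 1 (M/W), 5 (G/F), 7 (K/T), 11 (V/H), 12 (A/F), 20 (R/F), 21 (W/G), 29 (Y/R), 33 (Y/E), 34 (N/G).
There are 10 differences over 34 sites, so p = 10/34 = 0.294.

0.294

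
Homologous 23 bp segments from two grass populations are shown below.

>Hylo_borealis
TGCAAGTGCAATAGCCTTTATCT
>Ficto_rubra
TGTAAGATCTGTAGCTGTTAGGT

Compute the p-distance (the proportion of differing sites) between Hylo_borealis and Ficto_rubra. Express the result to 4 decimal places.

0.3913

Differing sites — 3:C/T; 7:T/A; 8:G/T; 10:A/T; 11:A/G; 16:C/T; 17:T/G; 21:T/G; 22:C/G.
There are 9 differences over 23 sites, so p = 9/23 = 0.3913.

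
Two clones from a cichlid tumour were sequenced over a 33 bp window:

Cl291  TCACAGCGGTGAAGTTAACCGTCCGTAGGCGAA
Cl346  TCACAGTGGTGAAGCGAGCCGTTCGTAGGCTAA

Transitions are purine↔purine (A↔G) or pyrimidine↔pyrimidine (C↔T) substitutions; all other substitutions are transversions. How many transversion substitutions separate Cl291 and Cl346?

2

Mismatches occur at site 7 (C→T, transition), site 15 (T→C, transition), site 16 (T→G, transversion), site 18 (A→G, transition), site 23 (C→T, transition), site 31 (G→T, transversion).
Of the 6 differences, 4 transitions and 2 transversions, so the answer is 2.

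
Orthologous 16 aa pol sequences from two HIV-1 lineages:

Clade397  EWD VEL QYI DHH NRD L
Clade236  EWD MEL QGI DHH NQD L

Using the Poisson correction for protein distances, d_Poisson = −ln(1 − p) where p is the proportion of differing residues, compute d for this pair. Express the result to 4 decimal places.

Mismatches occur at site 4 (V→M), site 8 (Y→G), site 14 (R→Q).
p = 3/16 = 0.187500.
d = −ln(1 − 0.187500) = −ln(0.812500) = 0.2076.

0.2076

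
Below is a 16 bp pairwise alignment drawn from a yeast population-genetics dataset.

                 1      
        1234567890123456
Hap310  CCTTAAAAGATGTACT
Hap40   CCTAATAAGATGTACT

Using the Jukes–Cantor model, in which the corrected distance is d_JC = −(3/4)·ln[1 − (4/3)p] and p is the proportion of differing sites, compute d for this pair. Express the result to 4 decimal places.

Differing sites — 4:T/A; 6:A/T.
p = 2/16 = 0.125000.
d = −0.75 · ln(1 − (4/3)·0.125000) = −0.75 · ln(0.833333) = −0.75 · (-0.182322) = 0.1367.

0.1367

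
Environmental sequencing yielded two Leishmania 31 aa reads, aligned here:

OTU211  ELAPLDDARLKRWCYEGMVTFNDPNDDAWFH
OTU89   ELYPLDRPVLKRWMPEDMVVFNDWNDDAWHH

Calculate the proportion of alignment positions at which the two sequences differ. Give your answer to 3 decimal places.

0.323

The sequences differ at positions 3 (A/Y), 7 (D/R), 8 (A/P), 9 (R/V), 14 (C/M), 15 (Y/P), 17 (G/D), 20 (T/V), 24 (P/W), 30 (F/H).
There are 10 differences over 31 sites, so p = 10/31 = 0.323.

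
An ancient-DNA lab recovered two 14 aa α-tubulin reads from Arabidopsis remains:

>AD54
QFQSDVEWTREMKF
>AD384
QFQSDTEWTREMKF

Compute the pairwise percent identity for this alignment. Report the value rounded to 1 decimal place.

Differing sites — 6:V/T.
13 of the 14 sites match, so the percent identity is 13/14 × 100 = 92.9%.

92.9%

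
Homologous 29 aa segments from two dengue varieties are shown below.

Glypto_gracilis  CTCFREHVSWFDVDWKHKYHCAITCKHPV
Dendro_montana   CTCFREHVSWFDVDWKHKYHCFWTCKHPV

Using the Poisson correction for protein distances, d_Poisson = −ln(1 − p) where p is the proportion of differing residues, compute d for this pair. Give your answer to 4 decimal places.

0.0715

The sequences differ at positions 22 (A/F), 23 (I/W).
p = 2/29 = 0.068966.
d = −ln(1 − 0.068966) = −ln(0.931034) = 0.0715.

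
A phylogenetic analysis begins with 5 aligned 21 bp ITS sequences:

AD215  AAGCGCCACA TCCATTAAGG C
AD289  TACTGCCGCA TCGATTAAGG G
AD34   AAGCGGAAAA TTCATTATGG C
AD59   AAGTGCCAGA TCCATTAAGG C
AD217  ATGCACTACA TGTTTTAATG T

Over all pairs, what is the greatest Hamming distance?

Pairwise Hamming distances:
  AD215 vs AD289: 6
  AD215 vs AD34: 5
  AD215 vs AD59: 2
  AD215 vs AD217: 8
  AD289 vs AD34: 11
  AD289 vs AD59: 6
  AD289 vs AD217: 12
  AD34 vs AD59: 6
  AD34 vs AD217: 11
  AD59 vs AD217: 10
The largest is 12, between AD289 and AD217.

12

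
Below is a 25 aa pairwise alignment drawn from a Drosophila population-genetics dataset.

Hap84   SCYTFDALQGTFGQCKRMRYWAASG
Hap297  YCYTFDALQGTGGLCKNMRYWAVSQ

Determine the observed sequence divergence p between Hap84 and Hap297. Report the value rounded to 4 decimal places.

Differing sites — 1:S/Y; 12:F/G; 14:Q/L; 17:R/N; 23:A/V; 25:G/Q.
There are 6 differences over 25 sites, so p = 6/25 = 0.2400.

0.2400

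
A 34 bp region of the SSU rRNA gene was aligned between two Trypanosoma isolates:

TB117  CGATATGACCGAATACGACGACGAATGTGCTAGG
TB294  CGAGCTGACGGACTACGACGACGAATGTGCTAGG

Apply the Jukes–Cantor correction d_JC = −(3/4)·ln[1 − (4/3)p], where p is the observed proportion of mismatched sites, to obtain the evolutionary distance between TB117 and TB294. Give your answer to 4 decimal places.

0.1280

Differing sites — 4:T/G; 5:A/C; 10:C/G; 13:A/C.
p = 4/34 = 0.117647.
d = −0.75 · ln(1 − (4/3)·0.117647) = −0.75 · ln(0.843137) = −0.75 · (-0.170626) = 0.1280.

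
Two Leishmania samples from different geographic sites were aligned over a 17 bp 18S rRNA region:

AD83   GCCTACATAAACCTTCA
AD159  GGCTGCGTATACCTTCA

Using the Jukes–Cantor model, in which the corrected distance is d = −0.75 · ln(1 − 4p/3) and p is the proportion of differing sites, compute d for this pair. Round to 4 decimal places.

0.2824

The sequences differ at positions 2 (C/G), 5 (A/G), 7 (A/G), 10 (A/T).
p = 4/17 = 0.235294.
d = −0.75 · ln(1 − (4/3)·0.235294) = −0.75 · ln(0.686275) = −0.75 · (-0.376477) = 0.2824.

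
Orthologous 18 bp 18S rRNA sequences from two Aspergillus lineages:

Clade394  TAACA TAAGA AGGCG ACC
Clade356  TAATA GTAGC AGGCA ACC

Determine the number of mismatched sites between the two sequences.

Differing sites — 4:C/T; 6:T/G; 7:A/T; 10:A/C; 15:G/A.
That gives 5 mismatches out of 18 aligned sites, so the Hamming distance is 5.

5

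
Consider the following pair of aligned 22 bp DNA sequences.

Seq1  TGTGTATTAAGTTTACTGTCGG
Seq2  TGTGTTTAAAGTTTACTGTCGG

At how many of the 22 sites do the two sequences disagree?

The sequences differ at positions 6 (A/T), 8 (T/A).
That gives 2 mismatches out of 22 aligned sites, so the Hamming distance is 2.

2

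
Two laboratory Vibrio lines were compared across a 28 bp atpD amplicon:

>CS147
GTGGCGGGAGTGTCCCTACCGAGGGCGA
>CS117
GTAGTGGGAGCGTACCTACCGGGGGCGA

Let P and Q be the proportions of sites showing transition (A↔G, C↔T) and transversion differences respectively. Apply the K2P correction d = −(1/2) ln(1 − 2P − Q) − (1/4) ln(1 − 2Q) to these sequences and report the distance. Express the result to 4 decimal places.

0.2124

Mismatches occur at site 3 (G↔A, transition), site 5 (C↔T, transition), site 11 (T↔C, transition), site 14 (C↔A, transversion), site 22 (A↔G, transition).
Of the 5 differences, 4 transitions and 1 transversion over 28 sites: P = 4/28 = 0.142857, Q = 1/28 = 0.035714.
d = −0.5·ln(0.678572) − 0.25·ln(0.928572) = −0.5·(-0.387765) − 0.25·(-0.074107) = 0.2124.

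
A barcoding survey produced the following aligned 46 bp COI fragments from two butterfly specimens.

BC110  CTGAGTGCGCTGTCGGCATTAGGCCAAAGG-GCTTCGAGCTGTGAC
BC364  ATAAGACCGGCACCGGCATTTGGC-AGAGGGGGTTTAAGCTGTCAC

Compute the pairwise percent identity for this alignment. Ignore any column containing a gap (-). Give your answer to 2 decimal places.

68.18%

Excluding the 2 gap columns leaves 44 comparable sites.
Differing sites — 1:C/A; 3:G/A; 6:T/A; 7:G/C; 10:C/G; 11:T/C; 12:G/A; 13:T/C; 21:A/T; 27:A/G; 33:C/G; 36:C/T; 37:G/A; 44:G/C.
30 of the 44 comparable sites match, so the percent identity is 30/44 × 100 = 68.18%.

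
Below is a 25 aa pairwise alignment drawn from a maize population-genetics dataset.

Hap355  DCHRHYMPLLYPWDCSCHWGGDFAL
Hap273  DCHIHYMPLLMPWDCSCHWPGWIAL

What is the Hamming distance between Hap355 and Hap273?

Differing sites — 4:R/I; 11:Y/M; 20:G/P; 22:D/W; 23:F/I.
That gives 5 mismatches out of 25 aligned sites, so the Hamming distance is 5.

5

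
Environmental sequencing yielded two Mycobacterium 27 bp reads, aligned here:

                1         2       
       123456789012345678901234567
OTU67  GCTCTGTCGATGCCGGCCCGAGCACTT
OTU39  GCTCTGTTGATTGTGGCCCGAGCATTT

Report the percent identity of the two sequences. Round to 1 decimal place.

The sequences differ at positions 8 (C/T), 12 (G/T), 13 (C/G), 14 (C/T), 25 (C/T).
22 of the 27 sites match, so the percent identity is 22/27 × 100 = 81.5%.

81.5%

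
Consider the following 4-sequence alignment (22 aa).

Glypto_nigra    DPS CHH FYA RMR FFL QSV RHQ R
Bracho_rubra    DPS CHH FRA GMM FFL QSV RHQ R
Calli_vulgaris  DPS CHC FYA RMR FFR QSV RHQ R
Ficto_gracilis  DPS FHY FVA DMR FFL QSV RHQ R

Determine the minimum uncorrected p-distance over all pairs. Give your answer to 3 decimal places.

0.091

Pairwise Hamming distances:
  Glypto_nigra vs Bracho_rubra: 3
  Glypto_nigra vs Calli_vulgaris: 2
  Glypto_nigra vs Ficto_gracilis: 4
  Bracho_rubra vs Calli_vulgaris: 5
  Bracho_rubra vs Ficto_gracilis: 5
  Calli_vulgaris vs Ficto_gracilis: 5
The smallest is 2 mismatches, between Glypto_nigra and Calli_vulgaris; p = 2/22 = 0.091.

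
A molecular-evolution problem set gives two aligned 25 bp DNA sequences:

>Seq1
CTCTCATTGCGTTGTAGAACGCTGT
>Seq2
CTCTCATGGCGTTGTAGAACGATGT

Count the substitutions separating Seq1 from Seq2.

Differing sites — 8:T/G; 22:C/A.
That gives 2 mismatches out of 25 aligned sites, so the Hamming distance is 2.

2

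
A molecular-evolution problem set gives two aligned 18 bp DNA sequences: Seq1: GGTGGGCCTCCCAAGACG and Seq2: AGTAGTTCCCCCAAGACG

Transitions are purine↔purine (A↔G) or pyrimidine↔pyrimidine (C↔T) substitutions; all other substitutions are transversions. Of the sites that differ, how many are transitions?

Mismatches occur at site 1 (G→A, transition), site 4 (G→A, transition), site 6 (G→T, transversion), site 7 (C→T, transition), site 9 (T→C, transition).
Of the 5 differences, 4 transitions and 1 transversion, so the answer is 4.

4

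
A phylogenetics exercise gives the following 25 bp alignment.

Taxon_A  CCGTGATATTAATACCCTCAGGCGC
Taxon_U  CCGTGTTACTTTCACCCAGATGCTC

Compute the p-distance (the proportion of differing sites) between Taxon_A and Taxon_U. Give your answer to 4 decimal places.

0.3600

Differing sites — 6:A/T; 9:T/C; 11:A/T; 12:A/T; 13:T/C; 18:T/A; 19:C/G; 21:G/T; 24:G/T.
There are 9 differences over 25 sites, so p = 9/25 = 0.3600.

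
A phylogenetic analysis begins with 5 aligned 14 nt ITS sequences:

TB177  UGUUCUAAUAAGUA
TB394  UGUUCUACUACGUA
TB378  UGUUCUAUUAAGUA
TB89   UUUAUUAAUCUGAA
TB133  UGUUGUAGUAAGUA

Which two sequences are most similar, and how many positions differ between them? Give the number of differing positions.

Pairwise Hamming distances:
  TB177 vs TB394: 2
  TB177 vs TB378: 1
  TB177 vs TB89: 6
  TB177 vs TB133: 2
  TB394 vs TB378: 2
  TB394 vs TB89: 7
  TB394 vs TB133: 3
  TB378 vs TB89: 7
  TB378 vs TB133: 2
  TB89 vs TB133: 7
The smallest is 1, between TB177 and TB378.

1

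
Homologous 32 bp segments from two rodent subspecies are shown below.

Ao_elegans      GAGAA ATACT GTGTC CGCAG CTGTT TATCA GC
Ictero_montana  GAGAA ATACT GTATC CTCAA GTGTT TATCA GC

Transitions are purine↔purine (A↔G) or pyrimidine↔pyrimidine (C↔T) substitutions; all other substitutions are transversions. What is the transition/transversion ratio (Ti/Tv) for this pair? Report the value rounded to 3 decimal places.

Differing sites — 13:G/A (Ti); 17:G/T (Tv); 20:G/A (Ti); 21:C/G (Tv).
Of the 4 differences, 2 transitions and 2 transversions, so Ti/Tv = 2/2 = 1.000.

1.000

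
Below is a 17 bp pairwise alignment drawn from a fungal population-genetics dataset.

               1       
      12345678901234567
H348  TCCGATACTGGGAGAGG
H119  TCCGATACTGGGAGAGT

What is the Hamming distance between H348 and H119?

Differing sites — 17:G/T.
That gives 1 mismatch out of 17 aligned sites, so the Hamming distance is 1.

1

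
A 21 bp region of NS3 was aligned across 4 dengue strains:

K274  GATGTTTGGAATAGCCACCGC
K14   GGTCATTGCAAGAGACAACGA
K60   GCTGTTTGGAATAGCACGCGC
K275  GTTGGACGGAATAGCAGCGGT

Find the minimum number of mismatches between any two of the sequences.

4

Pairwise Hamming distances:
  K274 vs K14: 8
  K274 vs K60: 4
  K274 vs K275: 8
  K14 vs K60: 10
  K14 vs K275: 13
  K60 vs K275: 8
The smallest is 4, between K274 and K60.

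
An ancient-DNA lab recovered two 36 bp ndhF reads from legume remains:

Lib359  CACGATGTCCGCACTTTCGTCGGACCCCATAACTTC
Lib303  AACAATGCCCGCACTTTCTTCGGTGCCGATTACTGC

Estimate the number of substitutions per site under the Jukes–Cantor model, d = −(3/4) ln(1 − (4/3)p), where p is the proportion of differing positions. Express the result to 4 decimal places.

0.3041

The sequences differ at positions 1 (C/A), 4 (G/A), 8 (T/C), 19 (G/T), 24 (A/T), 25 (C/G), 28 (C/G), 31 (A/T), 35 (T/G).
p = 9/36 = 0.250000.
d = −0.75 · ln(1 − (4/3)·0.250000) = −0.75 · ln(0.666667) = −0.75 · (-0.405465) = 0.3041.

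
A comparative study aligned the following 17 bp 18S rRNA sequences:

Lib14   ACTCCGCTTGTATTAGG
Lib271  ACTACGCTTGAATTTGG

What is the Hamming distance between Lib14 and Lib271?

The sequences differ at positions 4 (C/A), 11 (T/A), 15 (A/T).
That gives 3 mismatches out of 17 aligned sites, so the Hamming distance is 3.

3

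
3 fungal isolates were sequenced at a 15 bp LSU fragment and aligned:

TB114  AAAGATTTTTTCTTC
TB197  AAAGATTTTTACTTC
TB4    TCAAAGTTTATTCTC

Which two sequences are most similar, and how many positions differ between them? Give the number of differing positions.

1

Pairwise Hamming distances:
  TB114 vs TB197: 1
  TB114 vs TB4: 7
  TB197 vs TB4: 8
The smallest is 1, between TB114 and TB197.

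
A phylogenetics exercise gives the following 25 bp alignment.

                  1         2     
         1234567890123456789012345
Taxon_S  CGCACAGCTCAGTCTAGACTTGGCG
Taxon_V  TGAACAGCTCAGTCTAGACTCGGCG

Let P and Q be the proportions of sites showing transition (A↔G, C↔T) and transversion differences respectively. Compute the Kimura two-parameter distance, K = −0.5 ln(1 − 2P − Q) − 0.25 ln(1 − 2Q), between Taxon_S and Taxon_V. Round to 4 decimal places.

The sequences differ at positions 1 (C/T, transition), 3 (C/A, transversion), 21 (T/C, transition).
Of the 3 differences, 2 transitions and 1 transversion over 25 sites: P = 2/25 = 0.080000, Q = 1/25 = 0.040000.
d = −0.5·ln(0.800000) − 0.25·ln(0.920000) = −0.5·(-0.223144) − 0.25·(-0.083382) = 0.1324.

0.1324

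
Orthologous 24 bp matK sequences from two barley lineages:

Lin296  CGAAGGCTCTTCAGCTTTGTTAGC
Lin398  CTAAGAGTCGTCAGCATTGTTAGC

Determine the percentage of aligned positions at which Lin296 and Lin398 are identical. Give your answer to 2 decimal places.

79.17%

Differing sites — 2:G/T; 6:G/A; 7:C/G; 10:T/G; 16:T/A.
19 of the 24 sites match, so the percent identity is 19/24 × 100 = 79.17%.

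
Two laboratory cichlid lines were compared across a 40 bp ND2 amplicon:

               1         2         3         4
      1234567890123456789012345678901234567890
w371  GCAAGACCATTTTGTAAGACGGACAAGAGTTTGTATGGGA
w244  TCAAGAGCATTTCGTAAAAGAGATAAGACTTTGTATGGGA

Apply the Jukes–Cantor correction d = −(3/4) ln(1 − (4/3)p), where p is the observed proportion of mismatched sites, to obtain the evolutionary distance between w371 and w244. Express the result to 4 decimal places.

0.2326

The sequences differ at positions 1 (G/T), 7 (C/G), 13 (T/C), 18 (G/A), 20 (C/G), 21 (G/A), 24 (C/T), 29 (G/C).
p = 8/40 = 0.200000.
d = −0.75 · ln(1 − (4/3)·0.200000) = −0.75 · ln(0.733333) = −0.75 · (-0.310155) = 0.2326.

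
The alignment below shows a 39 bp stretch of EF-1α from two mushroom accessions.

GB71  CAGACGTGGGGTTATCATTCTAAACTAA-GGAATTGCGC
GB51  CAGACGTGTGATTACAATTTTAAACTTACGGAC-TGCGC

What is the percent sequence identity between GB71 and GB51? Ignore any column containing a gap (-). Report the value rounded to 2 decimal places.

81.08%

Excluding the 2 gap columns leaves 37 comparable sites.
Mismatches occur at site 9 (G↔T), site 11 (G↔A), site 15 (T↔C), site 16 (C↔A), site 20 (C↔T), site 27 (A↔T), site 33 (A↔C).
30 of the 37 comparable sites match, so the percent identity is 30/37 × 100 = 81.08%.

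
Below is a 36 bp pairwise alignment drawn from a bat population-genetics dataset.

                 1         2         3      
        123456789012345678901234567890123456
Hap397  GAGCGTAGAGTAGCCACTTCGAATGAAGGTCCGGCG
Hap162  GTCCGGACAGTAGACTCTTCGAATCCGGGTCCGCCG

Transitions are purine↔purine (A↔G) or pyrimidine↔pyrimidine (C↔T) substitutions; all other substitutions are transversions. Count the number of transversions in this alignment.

The sequences differ at positions 2 (A/T, transversion), 3 (G/C, transversion), 6 (T/G, transversion), 8 (G/C, transversion), 14 (C/A, transversion), 16 (A/T, transversion), 25 (G/C, transversion), 26 (A/C, transversion), 27 (A/G, transition), 34 (G/C, transversion).
Of the 10 differences, 1 transition and 9 transversions, so the answer is 9.

9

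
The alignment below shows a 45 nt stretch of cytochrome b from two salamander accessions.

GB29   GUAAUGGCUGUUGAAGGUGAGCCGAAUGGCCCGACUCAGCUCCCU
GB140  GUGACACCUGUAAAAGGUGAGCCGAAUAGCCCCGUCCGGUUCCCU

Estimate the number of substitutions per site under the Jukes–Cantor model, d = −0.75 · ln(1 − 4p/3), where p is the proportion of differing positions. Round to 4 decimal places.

0.3648

Differing sites — 3:A/G; 5:U/C; 6:G/A; 7:G/C; 12:U/A; 13:G/A; 28:G/A; 33:G/C; 34:A/G; 35:C/U; 36:U/C; 38:A/G; 40:C/U.
p = 13/45 = 0.288889.
d = −0.75 · ln(1 − (4/3)·0.288889) = −0.75 · ln(0.614815) = −0.75 · (-0.486434) = 0.3648.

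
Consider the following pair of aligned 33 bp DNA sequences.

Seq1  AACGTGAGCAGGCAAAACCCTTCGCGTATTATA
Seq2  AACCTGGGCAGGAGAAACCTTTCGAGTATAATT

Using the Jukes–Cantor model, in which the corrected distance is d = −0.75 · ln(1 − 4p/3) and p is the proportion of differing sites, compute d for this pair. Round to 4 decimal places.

The sequences differ at positions 4 (G/C), 7 (A/G), 13 (C/A), 14 (A/G), 20 (C/T), 25 (C/A), 30 (T/A), 33 (A/T).
p = 8/33 = 0.242424.
d = −0.75 · ln(1 − (4/3)·0.242424) = −0.75 · ln(0.676768) = −0.75 · (-0.390427) = 0.2928.

0.2928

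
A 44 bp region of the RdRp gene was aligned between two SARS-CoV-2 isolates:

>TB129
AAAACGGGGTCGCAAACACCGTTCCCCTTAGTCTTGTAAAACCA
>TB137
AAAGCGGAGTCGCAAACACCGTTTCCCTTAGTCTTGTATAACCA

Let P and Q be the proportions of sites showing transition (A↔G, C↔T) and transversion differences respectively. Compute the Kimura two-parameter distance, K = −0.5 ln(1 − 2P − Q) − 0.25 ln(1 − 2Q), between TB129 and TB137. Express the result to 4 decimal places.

0.0983

The sequences differ at positions 4 (A/G, transition), 8 (G/A, transition), 24 (C/T, transition), 39 (A/T, transversion).
Of the 4 differences, 3 transitions and 1 transversion over 44 sites: P = 3/44 = 0.068182, Q = 1/44 = 0.022727.
d = −0.5·ln(0.840909) − 0.25·ln(0.954546) = −0.5·(-0.173272) − 0.25·(-0.046519) = 0.0983.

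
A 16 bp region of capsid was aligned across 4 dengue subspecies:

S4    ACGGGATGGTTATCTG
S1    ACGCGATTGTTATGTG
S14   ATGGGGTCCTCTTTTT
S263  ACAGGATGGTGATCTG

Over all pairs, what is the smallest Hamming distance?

2

Pairwise Hamming distances:
  S4 vs S1: 3
  S4 vs S14: 8
  S4 vs S263: 2
  S1 vs S14: 9
  S1 vs S263: 5
  S14 vs S263: 9
The smallest is 2, between S4 and S263.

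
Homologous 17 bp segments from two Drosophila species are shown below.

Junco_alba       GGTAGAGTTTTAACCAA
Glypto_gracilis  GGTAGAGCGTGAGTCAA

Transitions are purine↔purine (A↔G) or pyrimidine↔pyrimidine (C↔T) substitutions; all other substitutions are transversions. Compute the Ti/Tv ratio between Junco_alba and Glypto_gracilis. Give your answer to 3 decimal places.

Mismatches occur at site 8 (T/C, transition), site 9 (T/G, transversion), site 11 (T/G, transversion), site 13 (A/G, transition), site 14 (C/T, transition).
Of the 5 differences, 3 transitions and 2 transversions, so Ti/Tv = 3/2 = 1.500.

1.500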